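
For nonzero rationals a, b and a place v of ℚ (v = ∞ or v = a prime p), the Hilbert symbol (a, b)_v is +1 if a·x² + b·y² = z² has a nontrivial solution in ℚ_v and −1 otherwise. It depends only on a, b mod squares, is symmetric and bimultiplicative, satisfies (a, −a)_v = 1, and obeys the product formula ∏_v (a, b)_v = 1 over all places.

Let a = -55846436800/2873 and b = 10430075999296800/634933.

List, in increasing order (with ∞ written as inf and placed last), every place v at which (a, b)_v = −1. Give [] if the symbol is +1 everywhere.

(a, b) ≡ (-119, 26) mod (ℚ^×)²; places V = {2, 3, 5, 7, 11, 13, 17, 29, ∞}.
(a,b)_∞: sgn(-119)=−, sgn(26)=+, so +1.
(a,b)_5: α=2, u≡1; β=2, v≡4 (mod 5); (1|5)=+1, (4|5)=+1; sign (−1)^0·+1^2·+1^2 = +1.
(a,b)_11: α=2, u≡8; β=4, v≡5 (mod 11); (8|11)=-1, (5|11)=+1; sign (−1)^0·-1^4·+1^2 = +1.
(a,b)_29: α=2, u≡19; β=2, v≡10 (mod 29); (19|29)=-1, (10|29)=-1; sign (−1)^0·-1^2·-1^2 = +1.
(a,b)_17: α=-1, u≡11; β=-2, v≡2 (mod 17); (11|17)=-1, (2|17)=+1; sign (−1)^0·-1^-2·+1^-1 = +1.
(a,b)_2: α=6, β=5; u≡1, v≡5 (mod 8); ε(u)ε(v)=0·0, αω(v)=6·1, βω(u)=5·0; sum ≡ 0  ⇒  +1.
(a,b)_7: α=3, u≡2; β=6, v≡6 (mod 7); (2|7)=+1, (6|7)=-1; sign (−1)^0·+1^6·-1^3 = -1.
(a,b)_3: α=0, u≡1; β=2, v≡2 (mod 3); (1|3)=+1, (2|3)=-1; sign (−1)^0·+1^2·-1^0 = +1.
(a,b)_13: α=-2, u≡7; β=-3, v≡5 (mod 13); (7|13)=-1, (5|13)=-1; sign (−1)^0·-1^-3·-1^-2 = -1.
Ram(-119, 26) = {7, 13}; no ℚ_7-point on the conic.

[7, 13]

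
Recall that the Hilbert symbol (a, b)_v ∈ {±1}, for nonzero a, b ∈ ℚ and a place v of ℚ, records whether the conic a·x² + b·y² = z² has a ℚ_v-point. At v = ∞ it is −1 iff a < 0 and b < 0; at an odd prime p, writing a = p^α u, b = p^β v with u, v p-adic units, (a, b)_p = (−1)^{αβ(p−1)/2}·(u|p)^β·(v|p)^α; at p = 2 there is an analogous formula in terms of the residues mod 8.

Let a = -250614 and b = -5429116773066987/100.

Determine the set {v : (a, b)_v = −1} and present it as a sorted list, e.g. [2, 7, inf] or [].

Mod squares: a ≡ -3094, b ≡ -187. Check v ∈ {∞, 2, 3, 5, 7, 11, 13, 17, 43}.
v=17: a=17^1·(≡14), b=17^3·(≡10) mod 17; (14|17)=-1, (10|17)=-1; (−1)^{1·3·8}·(-1)^3·(-1)^1 = +1.
v=43: a=43^0·(≡33), b=43^2·(≡7) mod 43; (33|43)=-1, (7|43)=-1; (−1)^{0·2·21}·(-1)^2·(-1)^0 = +1.
v=13: a=13^1·(≡1), b=13^2·(≡5) mod 13; (1|13)=+1, (5|13)=-1; (−1)^{1·2·6}·(+1)^2·(-1)^1 = -1.
v=5: a=5^0·(≡1), b=5^-2·(≡2) mod 5; (1|5)=+1, (2|5)=-1; (−1)^{0·-2·2}·(+1)^-2·(-1)^0 = +1.
v=2: v_2(a)=1, v_2(b)=-2; units ≡ 5, 5 (mod 8); ε·ε+αω+βω = 0·0+1·1+-2·1 ≡ 1  ⇒  (a,b)_2 = -1.
v=11: a=11^0·(≡10), b=11^1·(≡4) mod 11; (10|11)=-1, (4|11)=+1; (−1)^{0·1·5}·(-1)^1·(+1)^0 = -1.
v=3: a=3^4·(≡2), b=3^8·(≡2) mod 3; (2|3)=-1, (2|3)=-1; (−1)^{4·8·1}·(-1)^8·(-1)^4 = +1.
v=7: a=7^1·(≡3), b=7^2·(≡4) mod 7; (3|7)=-1, (4|7)=+1; (−1)^{1·2·3}·(-1)^2·(+1)^1 = +1.
v=∞: -3094 < 0 and -187 < 0  ⇒  (a,b)_∞ = -1.
|Ram(-3094, -187)| = 4, even; anisotropic at {2, 11, 13, ∞}.

[2, 11, 13, inf]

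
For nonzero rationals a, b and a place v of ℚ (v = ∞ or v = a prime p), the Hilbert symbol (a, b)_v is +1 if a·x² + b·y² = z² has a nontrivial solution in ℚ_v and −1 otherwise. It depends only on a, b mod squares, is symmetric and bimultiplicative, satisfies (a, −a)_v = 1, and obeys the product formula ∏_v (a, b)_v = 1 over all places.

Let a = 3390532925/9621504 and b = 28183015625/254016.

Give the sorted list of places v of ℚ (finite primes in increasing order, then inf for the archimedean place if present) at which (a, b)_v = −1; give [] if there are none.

[29, 41]

Mod squares: a ≡ 43993, b ≡ 1073. Check v ∈ {∞, 2, 3, 5, 7, 13, 23, 29, 37, 41}.
v=7: a=7^0·(≡6), b=7^-2·(≡4) mod 7; (6|7)=-1, (4|7)=+1; (−1)^{0·-2·3}·(-1)^-2·(+1)^0 = +1.
v=37: a=37^1·(≡19), b=37^1·(≡20) mod 37; (19|37)=-1, (20|37)=-1; (−1)^{1·1·18}·(-1)^1·(-1)^1 = +1.
v=2: v_2(a)=-12, v_2(b)=-6; units ≡ 1, 1 (mod 8); ε·ε+αω+βω = 0·0+-12·0+-6·0 ≡ 0  ⇒  (a,b)_2 = +1.
v=41: a=41^1·(≡13), b=41^2·(≡15) mod 41; (13|41)=-1, (15|41)=-1; (−1)^{1·2·20}·(-1)^2·(-1)^1 = -1.
v=∞: 43993 > 0 and 1073 > 0  ⇒  (a,b)_∞ = +1.
v=13: a=13^2·(≡4), b=13^0·(≡7) mod 13; (4|13)=+1, (7|13)=-1; (−1)^{2·0·6}·(+1)^0·(-1)^2 = +1.
v=29: a=29^-1·(≡28), b=29^1·(≡27) mod 29; (28|29)=+1, (27|29)=-1; (−1)^{-1·1·14}·(+1)^1·(-1)^-1 = -1.
v=3: a=3^-4·(≡1), b=3^-4·(≡2) mod 3; (1|3)=+1, (2|3)=-1; (−1)^{-4·-4·1}·(+1)^-4·(-1)^-4 = +1.
v=5: a=5^2·(≡3), b=5^6·(≡3) mod 5; (3|5)=-1, (3|5)=-1; (−1)^{2·6·2}·(-1)^6·(-1)^2 = +1.
v=23: a=23^2·(≡5), b=23^0·(≡14) mod 23; (5|23)=-1, (14|23)=-1; (−1)^{2·0·11}·(-1)^0·(-1)^2 = +1.
Ram(43993, 1073) = {29, 41}; no ℚ_29-point on the conic.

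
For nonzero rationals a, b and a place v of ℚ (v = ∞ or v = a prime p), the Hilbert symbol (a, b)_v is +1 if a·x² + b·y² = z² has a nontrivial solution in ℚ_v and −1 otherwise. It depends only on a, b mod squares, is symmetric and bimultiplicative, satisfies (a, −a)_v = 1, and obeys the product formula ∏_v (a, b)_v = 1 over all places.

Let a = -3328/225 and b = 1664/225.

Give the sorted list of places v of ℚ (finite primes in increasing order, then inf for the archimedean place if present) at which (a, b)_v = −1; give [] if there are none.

(a, b) ≡ (-13, 26) mod (ℚ^×)²; places V = {2, 3, 5, 13, ∞}.
(a,b)_5: α=-2, u≡3; β=-2, v≡1 (mod 5); (3|5)=-1, (1|5)=+1; sign (−1)^0·-1^-2·+1^-2 = +1.
(a,b)_2: α=8, β=7; u≡3, v≡5 (mod 8); ε(u)ε(v)=1·0, αω(v)=8·1, βω(u)=7·1; sum ≡ 1  ⇒  -1.
(a,b)_13: α=1, u≡1; β=1, v≡6 (mod 13); (1|13)=+1, (6|13)=-1; sign (−1)^0·+1^1·-1^1 = -1.
(a,b)_3: α=-2, u≡2; β=-2, v≡2 (mod 3); (2|3)=-1, (2|3)=-1; sign (−1)^0·-1^-2·-1^-2 = +1.
(a,b)_∞: sgn(-13)=−, sgn(26)=+, so +1.
Ram(-13, 26) = {2, 13}; no ℚ_2-point on the conic.

[2, 13]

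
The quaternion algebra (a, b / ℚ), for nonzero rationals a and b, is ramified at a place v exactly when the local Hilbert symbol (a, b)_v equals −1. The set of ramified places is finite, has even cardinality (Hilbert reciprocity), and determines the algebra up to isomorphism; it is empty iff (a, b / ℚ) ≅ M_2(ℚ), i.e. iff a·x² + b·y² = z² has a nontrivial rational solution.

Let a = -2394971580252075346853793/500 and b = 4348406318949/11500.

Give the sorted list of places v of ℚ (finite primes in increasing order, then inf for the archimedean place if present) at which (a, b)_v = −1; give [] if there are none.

[2, 11, 17, 19, 29, 31]

(a, b) ≡ (-13685, 2571288335) mod (ℚ^×)²; places V = {2, 3, 5, 7, 11, 17, 19, 23, 29, 31, ∞}.
(a,b)_3: α=6, u≡1; β=4, v≡2 (mod 3); (1|3)=+1, (2|3)=-1; sign (−1)^0·+1^4·-1^6 = +1.
(a,b)_23: α=1, u≡12; β=-1, v≡11 (mod 23); (12|23)=+1, (11|23)=-1; sign (−1)^1·+1^-1·-1^1 = +1.
(a,b)_19: α=2, u≡2; β=1, v≡11 (mod 19); (2|19)=-1, (11|19)=+1; sign (−1)^0·-1^1·+1^2 = -1.
(a,b)_31: α=2, u≡12; β=1, v≡14 (mod 31); (12|31)=-1, (14|31)=+1; sign (−1)^0·-1^1·+1^2 = -1.
(a,b)_2: α=-2, β=-2; u≡3, v≡7 (mod 8); ε(u)ε(v)=1·1, αω(v)=-2·0, βω(u)=-2·1; sum ≡ 1  ⇒  -1.
(a,b)_∞: sgn(-13685)=−, sgn(2571288335)=+, so +1.
(a,b)_29: α=2, u≡21; β=1, v≡23 (mod 29); (21|29)=-1, (23|29)=+1; sign (−1)^0·-1^1·+1^2 = -1.
(a,b)_11: α=2, u≡7; β=1, v≡3 (mod 11); (7|11)=-1, (3|11)=+1; sign (−1)^0·-1^1·+1^2 = -1.
(a,b)_17: α=3, u≡5; β=1, v≡4 (mod 17); (5|17)=-1, (4|17)=+1; sign (−1)^0·-1^1·+1^3 = -1.
(a,b)_5: α=-3, u≡3; β=-3, v≡2 (mod 5); (3|5)=-1, (2|5)=-1; sign (−1)^0·-1^-3·-1^-3 = +1.
(a,b)_7: α=7, u≡6; β=5, v≡1 (mod 7); (6|7)=-1, (1|7)=+1; sign (−1)^1·-1^5·+1^7 = +1.
(-13685, 2571288335 / ℚ) ramifies at {2, 11, 17, 19, 29, 31}: a division algebra.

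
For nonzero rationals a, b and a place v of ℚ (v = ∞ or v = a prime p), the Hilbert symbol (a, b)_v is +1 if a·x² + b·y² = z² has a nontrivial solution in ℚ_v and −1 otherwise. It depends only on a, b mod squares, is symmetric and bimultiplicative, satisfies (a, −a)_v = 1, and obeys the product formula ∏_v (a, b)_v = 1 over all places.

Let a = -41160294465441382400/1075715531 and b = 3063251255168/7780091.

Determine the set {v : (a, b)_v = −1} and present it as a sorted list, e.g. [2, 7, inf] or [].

[2, 13, 17, 41]

(a, b) ≡ (-216931, 10779802) mod (ℚ^×)²; places V = {2, 5, 11, 13, 17, 19, 29, 31, 37, 41, ∞}.
(a,b)_13: α=3, u≡6; β=2, v≡8 (mod 13); (6|13)=-1, (8|13)=-1; sign (−1)^0·-1^2·-1^3 = -1.
(a,b)_37: α=1, u≡20; β=1, v≡31 (mod 37); (20|37)=-1, (31|37)=-1; sign (−1)^0·-1^1·-1^1 = +1.
(a,b)_11: α=-3, u≡2; β=-1, v≡9 (mod 11); (2|11)=-1, (9|11)=+1; sign (−1)^1·-1^-1·+1^-3 = +1.
(a,b)_41: α=1, u≡16; β=1, v≡17 (mod 41); (16|41)=+1, (17|41)=-1; sign (−1)^0·+1^1·-1^1 = -1.
(a,b)_31: α=-2, u≡14; β=0, v≡30 (mod 31); (14|31)=+1, (30|31)=-1; sign (−1)^0·+1^0·-1^-2 = +1.
(a,b)_19: α=2, u≡6; β=1, v≡14 (mod 19); (6|19)=+1, (14|19)=-1; sign (−1)^0·+1^1·-1^2 = +1.
(a,b)_∞: sgn(-216931)=−, sgn(10779802)=+, so +1.
(a,b)_29: α=-2, u≡17; β=-4, v≡25 (mod 29); (17|29)=-1, (25|29)=+1; sign (−1)^0·-1^-4·+1^-2 = +1.
(a,b)_2: α=14, β=7; u≡5, v≡5 (mod 8); ε(u)ε(v)=0·0, αω(v)=14·1, βω(u)=7·1; sum ≡ 1  ⇒  -1.
(a,b)_17: α=4, u≡14; β=3, v≡14 (mod 17); (14|17)=-1, (14|17)=-1; sign (−1)^0·-1^3·-1^4 = -1.
(a,b)_5: α=2, u≡4; β=0, v≡3 (mod 5); (4|5)=+1, (3|5)=-1; sign (−1)^0·+1^0·-1^2 = +1.
|Ram(-216931, 10779802)| = 4, even; anisotropic at {2, 13, 17, 41}.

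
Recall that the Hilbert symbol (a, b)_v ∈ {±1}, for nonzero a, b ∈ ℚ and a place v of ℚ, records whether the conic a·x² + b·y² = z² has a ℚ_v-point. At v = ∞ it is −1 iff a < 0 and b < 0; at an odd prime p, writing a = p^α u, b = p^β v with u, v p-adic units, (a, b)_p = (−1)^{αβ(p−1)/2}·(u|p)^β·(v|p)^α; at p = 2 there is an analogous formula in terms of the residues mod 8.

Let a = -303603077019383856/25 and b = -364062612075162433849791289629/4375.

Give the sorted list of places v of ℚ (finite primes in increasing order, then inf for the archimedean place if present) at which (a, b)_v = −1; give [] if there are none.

Mod squares: a ≡ -2956811, b ≡ -6923. Check v ∈ {∞, 2, 3, 5, 7, 11, 13, 23, 29, 31, 43}.
v=7: a=7^0·(≡5), b=7^-1·(≡3) mod 7; (5|7)=-1, (3|7)=-1; (−1)^{0·-1·3}·(-1)^-1·(-1)^0 = -1.
v=∞: -2956811 < 0 and -6923 < 0  ⇒  (a,b)_∞ = -1.
v=5: a=5^-2·(≡4), b=5^-4·(≡3) mod 5; (4|5)=+1, (3|5)=-1; (−1)^{-2·-4·2}·(+1)^-4·(-1)^-2 = +1.
v=11: a=11^1·(≡6), b=11^2·(≡8) mod 11; (6|11)=-1, (8|11)=-1; (−1)^{1·2·5}·(-1)^2·(-1)^1 = -1.
v=31: a=31^1·(≡3), b=31^2·(≡15) mod 31; (3|31)=-1, (15|31)=-1; (−1)^{1·2·15}·(-1)^2·(-1)^1 = -1.
v=29: a=29^1·(≡16), b=29^2·(≡11) mod 29; (16|29)=+1, (11|29)=-1; (−1)^{1·2·14}·(+1)^2·(-1)^1 = -1.
v=13: a=13^1·(≡12), b=13^2·(≡7) mod 13; (12|13)=+1, (7|13)=-1; (−1)^{1·2·6}·(+1)^2·(-1)^1 = -1.
v=3: a=3^8·(≡1), b=3^16·(≡1) mod 3; (1|3)=+1, (1|3)=+1; (−1)^{8·16·1}·(+1)^16·(+1)^8 = +1.
v=2: v_2(a)=4, v_2(b)=0; units ≡ 5, 5 (mod 8); ε·ε+αω+βω = 0·0+4·1+0·1 ≡ 0  ⇒  (a,b)_2 = +1.
v=43: a=43^2·(≡14), b=43^3·(≡38) mod 43; (14|43)=+1, (38|43)=+1; (−1)^{2·3·21}·(+1)^3·(+1)^2 = +1.
v=23: a=23^3·(≡4), b=23^5·(≡5) mod 23; (4|23)=+1, (5|23)=-1; (−1)^{3·5·11}·(+1)^5·(-1)^3 = +1.
(-2956811, -6923 / ℚ) ramifies at {7, 11, 13, 29, 31, ∞}: a division algebra.

[7, 11, 13, 29, 31, inf]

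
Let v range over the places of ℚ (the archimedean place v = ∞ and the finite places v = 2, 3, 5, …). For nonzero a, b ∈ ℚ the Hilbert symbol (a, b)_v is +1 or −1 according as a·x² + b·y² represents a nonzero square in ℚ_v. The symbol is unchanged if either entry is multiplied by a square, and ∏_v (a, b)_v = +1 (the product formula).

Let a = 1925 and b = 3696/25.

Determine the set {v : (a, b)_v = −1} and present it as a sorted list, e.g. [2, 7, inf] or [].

[3, 11]

Mod squares: a ≡ 77, b ≡ 231. Check v ∈ {∞, 2, 3, 5, 7, 11}.
v=3: a=3^0·(≡2), b=3^1·(≡2) mod 3; (2|3)=-1, (2|3)=-1; (−1)^{0·1·1}·(-1)^1·(-1)^0 = -1.
v=5: a=5^2·(≡2), b=5^-2·(≡1) mod 5; (2|5)=-1, (1|5)=+1; (−1)^{2·-2·2}·(-1)^-2·(+1)^2 = +1.
v=2: v_2(a)=0, v_2(b)=4; units ≡ 5, 7 (mod 8); ε·ε+αω+βω = 0·1+0·0+4·1 ≡ 0  ⇒  (a,b)_2 = +1.
v=∞: 77 > 0 and 231 > 0  ⇒  (a,b)_∞ = +1.
v=11: a=11^1·(≡10), b=11^1·(≡2) mod 11; (10|11)=-1, (2|11)=-1; (−1)^{1·1·5}·(-1)^1·(-1)^1 = -1.
v=7: a=7^1·(≡2), b=7^1·(≡6) mod 7; (2|7)=+1, (6|7)=-1; (−1)^{1·1·3}·(+1)^1·(-1)^1 = +1.
Ram(77, 231) = {3, 11}; no ℚ_3-point on the conic.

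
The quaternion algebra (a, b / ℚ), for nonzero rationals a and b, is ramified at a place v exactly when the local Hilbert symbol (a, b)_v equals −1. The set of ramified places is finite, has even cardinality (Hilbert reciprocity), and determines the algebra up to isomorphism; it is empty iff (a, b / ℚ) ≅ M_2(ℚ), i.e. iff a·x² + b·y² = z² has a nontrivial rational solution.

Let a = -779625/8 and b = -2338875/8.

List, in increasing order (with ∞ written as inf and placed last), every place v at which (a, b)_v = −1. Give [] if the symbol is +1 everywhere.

(a, b) ≡ (-770, -2310) mod (ℚ^×)²; places V = {2, 3, 5, 7, 11, ∞}.
(a,b)_5: α=3, u≡1; β=3, v≡3 (mod 5); (1|5)=+1, (3|5)=-1; sign (−1)^0·+1^3·-1^3 = -1.
(a,b)_3: α=4, u≡1; β=5, v≡1 (mod 3); (1|3)=+1, (1|3)=+1; sign (−1)^0·+1^5·+1^4 = +1.
(a,b)_11: α=1, u≡8; β=1, v≡2 (mod 11); (8|11)=-1, (2|11)=-1; sign (−1)^1·-1^1·-1^1 = -1.
(a,b)_2: α=-3, β=-3; u≡7, v≡5 (mod 8); ε(u)ε(v)=1·0, αω(v)=-3·1, βω(u)=-3·0; sum ≡ 1  ⇒  -1.
(a,b)_7: α=1, u≡2; β=1, v≡6 (mod 7); (2|7)=+1, (6|7)=-1; sign (−1)^1·+1^1·-1^1 = +1.
(a,b)_∞: sgn(-770)=−, sgn(-2310)=−, so -1.
(-770, -2310 / ℚ) ramifies at {2, 5, 11, ∞}: a division algebra.

[2, 5, 11, inf]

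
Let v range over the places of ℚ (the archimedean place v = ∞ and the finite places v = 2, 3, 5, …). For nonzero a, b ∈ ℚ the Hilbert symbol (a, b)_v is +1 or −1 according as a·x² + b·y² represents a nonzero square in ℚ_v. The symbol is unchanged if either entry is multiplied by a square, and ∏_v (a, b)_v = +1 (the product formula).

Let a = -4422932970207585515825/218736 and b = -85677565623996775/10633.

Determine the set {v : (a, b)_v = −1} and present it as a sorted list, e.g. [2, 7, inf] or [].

Mod squares: a ≡ -527, b ≡ -527527. Check v ∈ {∞, 2, 3, 5, 7, 11, 13, 17, 19, 23, 31}.
v=23: a=23^2·(≡16), b=23^2·(≡12) mod 23; (16|23)=+1, (12|23)=+1; (−1)^{2·2·11}·(+1)^2·(+1)^2 = +1.
v=17: a=17^1·(≡11), b=17^1·(≡6) mod 17; (11|17)=-1, (6|17)=-1; (−1)^{1·1·8}·(-1)^1·(-1)^1 = +1.
v=5: a=5^2·(≡2), b=5^2·(≡3) mod 5; (2|5)=-1, (3|5)=-1; (−1)^{2·2·2}·(-1)^2·(-1)^2 = +1.
v=3: a=3^-2·(≡1), b=3^0·(≡2) mod 3; (1|3)=+1, (2|3)=-1; (−1)^{-2·0·1}·(+1)^0·(-1)^-2 = +1.
v=19: a=19^6·(≡11), b=19^4·(≡2) mod 19; (11|19)=+1, (2|19)=-1; (−1)^{6·4·9}·(+1)^4·(-1)^6 = +1.
v=2: v_2(a)=-4, v_2(b)=0; units ≡ 1, 1 (mod 8); ε·ε+αω+βω = 0·0+-4·0+0·0 ≡ 0  ⇒  (a,b)_2 = +1.
v=7: a=7^-2·(≡5), b=7^-3·(≡4) mod 7; (5|7)=-1, (4|7)=+1; (−1)^{-2·-3·3}·(-1)^-3·(+1)^-2 = -1.
v=31: a=31^-1·(≡9), b=31^-1·(≡1) mod 31; (9|31)=+1, (1|31)=+1; (−1)^{-1·-1·15}·(+1)^-1·(+1)^-1 = -1.
v=11: a=11^4·(≡5), b=11^3·(≡1) mod 11; (5|11)=+1, (1|11)=+1; (−1)^{4·3·5}·(+1)^3·(+1)^4 = +1.
v=13: a=13^4·(≡2), b=13^3·(≡5) mod 13; (2|13)=-1, (5|13)=-1; (−1)^{4·3·6}·(-1)^3·(-1)^4 = -1.
v=∞: -527 < 0 and -527527 < 0  ⇒  (a,b)_∞ = -1.
|Ram(-527, -527527)| = 4, even; anisotropic at {7, 13, 31, ∞}.

[7, 13, 31, inf]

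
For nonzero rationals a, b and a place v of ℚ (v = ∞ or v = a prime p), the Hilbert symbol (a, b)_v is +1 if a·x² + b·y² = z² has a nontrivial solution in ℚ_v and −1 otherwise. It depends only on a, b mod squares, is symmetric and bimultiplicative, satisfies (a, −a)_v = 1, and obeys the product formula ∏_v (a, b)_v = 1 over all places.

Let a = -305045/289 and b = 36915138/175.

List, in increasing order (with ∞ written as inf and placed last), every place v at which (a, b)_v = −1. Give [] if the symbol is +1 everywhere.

(a, b) ≡ (-5, 79534) mod (ℚ^×)²; places V = {2, 3, 5, 7, 13, 17, 19, 23, ∞}.
(a,b)_3: α=0, u≡1; β=2, v≡1 (mod 3); (1|3)=+1, (1|3)=+1; sign (−1)^0·+1^2·+1^0 = +1.
(a,b)_7: α=0, u≡4; β=-1, v≡2 (mod 7); (4|7)=+1, (2|7)=+1; sign (−1)^0·+1^-1·+1^0 = +1.
(a,b)_23: α=0, u≡18; β=1, v≡8 (mod 23); (18|23)=+1, (8|23)=+1; sign (−1)^0·+1^1·+1^0 = +1.
(a,b)_17: α=-2, u≡3; β=0, v≡16 (mod 17); (3|17)=-1, (16|17)=+1; sign (−1)^0·-1^0·+1^-2 = +1.
(a,b)_5: α=1, u≡4; β=-2, v≡4 (mod 5); (4|5)=+1, (4|5)=+1; sign (−1)^0·+1^-2·+1^1 = +1.
(a,b)_2: α=0, β=1; u≡3, v≡7 (mod 8); ε(u)ε(v)=1·1, αω(v)=0·0, βω(u)=1·1; sum ≡ 0  ⇒  +1.
(a,b)_19: α=2, u≡12; β=3, v≡6 (mod 19); (12|19)=-1, (6|19)=+1; sign (−1)^0·-1^3·+1^2 = -1.
(a,b)_13: α=2, u≡5; β=1, v≡6 (mod 13); (5|13)=-1, (6|13)=-1; sign (−1)^0·-1^1·-1^2 = -1.
(a,b)_∞: sgn(-5)=−, sgn(79534)=+, so +1.
(-5, 79534 / ℚ) ramifies at {13, 19}: a division algebra.

[13, 19]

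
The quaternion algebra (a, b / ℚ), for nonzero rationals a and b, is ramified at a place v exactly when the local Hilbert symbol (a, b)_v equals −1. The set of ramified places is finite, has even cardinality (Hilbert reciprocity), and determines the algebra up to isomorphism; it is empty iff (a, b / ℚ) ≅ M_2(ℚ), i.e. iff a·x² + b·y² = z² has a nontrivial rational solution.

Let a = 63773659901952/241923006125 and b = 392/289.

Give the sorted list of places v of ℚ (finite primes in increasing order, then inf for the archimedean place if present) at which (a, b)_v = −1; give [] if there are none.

[3, 5, 11, 13]

(a, b) ≡ (15015, 2) mod (ℚ^×)²; places V = {2, 3, 5, 7, 11, 13, 17, 23, 29, 37, 41, ∞}.
(a,b)_37: α=-2, u≡25; β=0, v≡18 (mod 37); (25|37)=+1, (18|37)=-1; sign (−1)^0·+1^0·-1^-2 = +1.
(a,b)_∞: sgn(15015)=+, sgn(2)=+, so +1.
(a,b)_5: α=-3, u≡3; β=0, v≡3 (mod 5); (3|5)=-1, (3|5)=-1; sign (−1)^0·-1^0·-1^-3 = -1.
(a,b)_41: α=-2, u≡20; β=0, v≡32 (mod 41); (20|41)=+1, (32|41)=+1; sign (−1)^0·+1^0·+1^-2 = +1.
(a,b)_2: α=12, β=3; u≡7, v≡1 (mod 8); ε(u)ε(v)=1·0, αω(v)=12·0, βω(u)=3·0; sum ≡ 0  ⇒  +1.
(a,b)_11: α=3, u≡5; β=0, v≡6 (mod 11); (5|11)=+1, (6|11)=-1; sign (−1)^0·+1^0·-1^3 = -1.
(a,b)_3: α=5, u≡1; β=0, v≡2 (mod 3); (1|3)=+1, (2|3)=-1; sign (−1)^0·+1^0·-1^5 = -1.
(a,b)_13: α=1, u≡5; β=0, v≡5 (mod 13); (5|13)=-1, (5|13)=-1; sign (−1)^0·-1^0·-1^1 = -1.
(a,b)_29: α=-2, u≡7; β=0, v≡14 (mod 29); (7|29)=+1, (14|29)=-1; sign (−1)^0·+1^0·-1^-2 = +1.
(a,b)_17: α=0, u≡2; β=-2, v≡1 (mod 17); (2|17)=+1, (1|17)=+1; sign (−1)^0·+1^-2·+1^0 = +1.
(a,b)_23: α=2, u≡19; β=0, v≡16 (mod 23); (19|23)=-1, (16|23)=+1; sign (−1)^0·-1^0·+1^2 = +1.
(a,b)_7: α=1, u≡5; β=2, v≡4 (mod 7); (5|7)=-1, (4|7)=+1; sign (−1)^0·-1^2·+1^1 = +1.
|Ram(15015, 2)| = 4, even; anisotropic at {3, 5, 11, 13}.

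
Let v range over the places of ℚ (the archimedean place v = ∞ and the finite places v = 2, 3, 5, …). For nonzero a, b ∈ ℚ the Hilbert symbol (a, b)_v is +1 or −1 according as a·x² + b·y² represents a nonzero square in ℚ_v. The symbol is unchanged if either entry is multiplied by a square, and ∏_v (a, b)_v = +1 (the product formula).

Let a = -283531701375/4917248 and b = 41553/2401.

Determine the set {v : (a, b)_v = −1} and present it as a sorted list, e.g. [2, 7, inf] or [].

[3, 5, 17, 19]

Mod squares: a ≡ -510, b ≡ 57. Check v ∈ {∞, 2, 3, 5, 7, 13, 17, 19}.
v=5: a=5^3·(≡3), b=5^0·(≡3) mod 5; (3|5)=-1, (3|5)=-1; (−1)^{3·0·2}·(-1)^0·(-1)^3 = -1.
v=3: a=3^7·(≡1), b=3^7·(≡1) mod 3; (1|3)=+1, (1|3)=+1; (−1)^{7·7·1}·(+1)^7·(+1)^7 = -1.
v=13: a=13^2·(≡12), b=13^0·(≡2) mod 13; (12|13)=+1, (2|13)=-1; (−1)^{2·0·6}·(+1)^0·(-1)^2 = +1.
v=17: a=17^1·(≡4), b=17^0·(≡14) mod 17; (4|17)=+1, (14|17)=-1; (−1)^{1·0·8}·(+1)^0·(-1)^1 = -1.
v=7: a=7^-4·(≡2), b=7^-4·(≡1) mod 7; (2|7)=+1, (1|7)=+1; (−1)^{-4·-4·3}·(+1)^-4·(+1)^-4 = +1.
v=∞: -510 < 0 and 57 > 0  ⇒  (a,b)_∞ = +1.
v=19: a=19^2·(≡14), b=19^1·(≡3) mod 19; (14|19)=-1, (3|19)=-1; (−1)^{2·1·9}·(-1)^1·(-1)^2 = -1.
v=2: v_2(a)=-11, v_2(b)=0; units ≡ 1, 1 (mod 8); ε·ε+αω+βω = 0·0+-11·0+0·0 ≡ 0  ⇒  (a,b)_2 = +1.
(-510, 57 / ℚ) ramifies at {3, 5, 17, 19}: a division algebra.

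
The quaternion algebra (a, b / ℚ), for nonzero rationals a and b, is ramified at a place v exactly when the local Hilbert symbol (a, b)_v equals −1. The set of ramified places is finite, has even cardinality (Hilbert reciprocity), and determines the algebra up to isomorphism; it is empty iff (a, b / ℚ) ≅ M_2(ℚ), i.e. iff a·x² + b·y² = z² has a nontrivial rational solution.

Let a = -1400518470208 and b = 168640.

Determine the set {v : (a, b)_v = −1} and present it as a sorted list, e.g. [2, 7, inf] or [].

Mod squares: a ≡ -78793, b ≡ 2635. Check v ∈ {∞, 2, 5, 11, 13, 17, 19, 29, 31}.
v=2: v_2(a)=6, v_2(b)=6; units ≡ 7, 3 (mod 8); ε·ε+αω+βω = 1·1+6·1+6·0 ≡ 1  ⇒  (a,b)_2 = -1.
v=13: a=13^1·(≡4), b=13^0·(≡4) mod 13; (4|13)=+1, (4|13)=+1; (−1)^{1·0·6}·(+1)^0·(+1)^1 = +1.
v=29: a=29^1·(≡16), b=29^0·(≡5) mod 29; (16|29)=+1, (5|29)=+1; (−1)^{1·0·14}·(+1)^0·(+1)^1 = +1.
v=5: a=5^0·(≡2), b=5^1·(≡3) mod 5; (2|5)=-1, (3|5)=-1; (−1)^{0·1·2}·(-1)^1·(-1)^0 = -1.
v=31: a=31^2·(≡25), b=31^1·(≡15) mod 31; (25|31)=+1, (15|31)=-1; (−1)^{2·1·15}·(+1)^1·(-1)^2 = +1.
v=17: a=17^2·(≡13), b=17^1·(≡9) mod 17; (13|17)=+1, (9|17)=+1; (−1)^{2·1·8}·(+1)^1·(+1)^2 = +1.
v=∞: -78793 < 0 and 2635 > 0  ⇒  (a,b)_∞ = +1.
v=19: a=19^1·(≡18), b=19^0·(≡15) mod 19; (18|19)=-1, (15|19)=-1; (−1)^{1·0·9}·(-1)^0·(-1)^1 = -1.
v=11: a=11^1·(≡4), b=11^0·(≡10) mod 11; (4|11)=+1, (10|11)=-1; (−1)^{1·0·5}·(+1)^0·(-1)^1 = -1.
Ram(-78793, 2635) = {2, 5, 11, 19}; no ℚ_2-point on the conic.

[2, 5, 11, 19]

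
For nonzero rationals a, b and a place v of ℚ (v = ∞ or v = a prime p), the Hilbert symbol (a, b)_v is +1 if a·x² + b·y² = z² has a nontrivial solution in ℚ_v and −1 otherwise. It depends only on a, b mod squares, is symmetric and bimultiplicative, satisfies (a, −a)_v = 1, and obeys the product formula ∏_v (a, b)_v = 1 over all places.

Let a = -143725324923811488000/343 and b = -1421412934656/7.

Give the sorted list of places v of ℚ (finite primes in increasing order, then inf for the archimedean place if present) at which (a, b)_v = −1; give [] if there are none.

(a, b) ≡ (-15015, -3927) mod (ℚ^×)²; places V = {2, 3, 5, 7, 11, 13, 17, ∞}.
(a,b)_11: α=9, u≡8; β=5, v≡7 (mod 11); (8|11)=-1, (7|11)=-1; sign (−1)^1·-1^5·-1^9 = -1.
(a,b)_13: α=3, u≡11; β=2, v≡10 (mod 13); (11|13)=-1, (10|13)=+1; sign (−1)^0·-1^2·+1^3 = +1.
(a,b)_17: α=2, u≡9; β=1, v≡5 (mod 17); (9|17)=+1, (5|17)=-1; sign (−1)^0·+1^1·-1^2 = +1.
(a,b)_2: α=8, β=10; u≡1, v≡1 (mod 8); ε(u)ε(v)=0·0, αω(v)=8·0, βω(u)=10·0; sum ≡ 0  ⇒  +1.
(a,b)_5: α=3, u≡2; β=0, v≡2 (mod 5); (2|5)=-1, (2|5)=-1; sign (−1)^0·-1^0·-1^3 = -1.
(a,b)_3: α=1, u≡2; β=1, v≡2 (mod 3); (2|3)=-1, (2|3)=-1; sign (−1)^1·-1^1·-1^1 = -1.
(a,b)_∞: sgn(-15015)=−, sgn(-3927)=−, so -1.
(a,b)_7: α=-3, u≡4; β=-1, v≡6 (mod 7); (4|7)=+1, (6|7)=-1; sign (−1)^1·+1^-1·-1^-3 = +1.
(-15015, -3927 / ℚ) ramifies at {3, 5, 11, ∞}: a division algebra.

[3, 5, 11, inf]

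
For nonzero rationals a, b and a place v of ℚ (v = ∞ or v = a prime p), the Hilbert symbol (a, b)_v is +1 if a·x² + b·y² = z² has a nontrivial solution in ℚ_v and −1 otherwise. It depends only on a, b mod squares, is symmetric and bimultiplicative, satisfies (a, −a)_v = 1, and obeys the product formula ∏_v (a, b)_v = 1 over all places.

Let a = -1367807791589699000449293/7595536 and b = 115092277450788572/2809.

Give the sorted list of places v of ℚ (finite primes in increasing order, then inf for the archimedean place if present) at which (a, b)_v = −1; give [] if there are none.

Mod squares: a ≡ -10737573, b ≡ 23. Check v ∈ {∞, 2, 3, 7, 11, 13, 23, 37, 43, 47, 53}.
v=53: a=53^-2·(≡37), b=53^-2·(≡45) mod 53; (37|53)=+1, (45|53)=-1; (−1)^{-2·-2·26}·(+1)^-2·(-1)^-2 = +1.
v=3: a=3^3·(≡1), b=3^0·(≡2) mod 3; (1|3)=+1, (2|3)=-1; (−1)^{3·0·1}·(+1)^0·(-1)^3 = -1.
v=7: a=7^1·(≡3), b=7^0·(≡2) mod 7; (3|7)=-1, (2|7)=+1; (−1)^{1·0·3}·(-1)^0·(+1)^1 = +1.
v=13: a=13^-2·(≡6), b=13^0·(≡12) mod 13; (6|13)=-1, (12|13)=+1; (−1)^{-2·0·6}·(-1)^0·(+1)^-2 = +1.
v=∞: -10737573 < 0 and 23 > 0  ⇒  (a,b)_∞ = +1.
v=2: v_2(a)=-4, v_2(b)=2; units ≡ 3, 7 (mod 8); ε·ε+αω+βω = 1·1+-4·0+2·1 ≡ 1  ⇒  (a,b)_2 = -1.
v=47: a=47^3·(≡21), b=47^2·(≡46) mod 47; (21|47)=+1, (46|47)=-1; (−1)^{3·2·23}·(+1)^2·(-1)^3 = -1.
v=43: a=43^5·(≡19), b=43^4·(≡40) mod 43; (19|43)=-1, (40|43)=+1; (−1)^{5·4·21}·(-1)^4·(+1)^5 = +1.
v=37: a=37^4·(≡21), b=37^2·(≡31) mod 37; (21|37)=+1, (31|37)=-1; (−1)^{4·2·18}·(+1)^2·(-1)^4 = +1.
v=11: a=11^1·(≡10), b=11^2·(≡1) mod 11; (10|11)=-1, (1|11)=+1; (−1)^{1·2·5}·(-1)^2·(+1)^1 = +1.
v=23: a=23^1·(≡18), b=23^1·(≡2) mod 23; (18|23)=+1, (2|23)=+1; (−1)^{1·1·11}·(+1)^1·(+1)^1 = -1.
Ram(-10737573, 23) = {2, 3, 23, 47}; no ℚ_2-point on the conic.

[2, 3, 23, 47]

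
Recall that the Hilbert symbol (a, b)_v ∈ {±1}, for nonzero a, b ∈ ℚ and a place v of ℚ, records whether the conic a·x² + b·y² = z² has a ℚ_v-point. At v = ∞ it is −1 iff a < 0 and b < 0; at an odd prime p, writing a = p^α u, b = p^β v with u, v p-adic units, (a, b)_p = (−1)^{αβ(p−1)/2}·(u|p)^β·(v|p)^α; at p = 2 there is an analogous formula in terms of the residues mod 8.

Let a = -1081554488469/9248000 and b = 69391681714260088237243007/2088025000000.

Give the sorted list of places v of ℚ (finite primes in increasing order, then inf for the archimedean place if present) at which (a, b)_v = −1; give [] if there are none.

(a, b) ≡ (-47705, 47) mod (ℚ^×)²; places V = {2, 3, 5, 7, 13, 17, 29, 47, ∞}.
(a,b)_2: α=-8, β=-6; u≡7, v≡7 (mod 8); ε(u)ε(v)=1·1, αω(v)=-8·0, βω(u)=-6·0; sum ≡ 1  ⇒  -1.
(a,b)_5: α=-3, u≡4; β=-8, v≡3 (mod 5); (4|5)=+1, (3|5)=-1; sign (−1)^0·+1^-8·-1^-3 = -1.
(a,b)_3: α=4, u≡1; β=0, v≡2 (mod 3); (1|3)=+1, (2|3)=-1; sign (−1)^0·+1^0·-1^4 = +1.
(a,b)_7: α=3, u≡6; β=8, v≡3 (mod 7); (6|7)=-1, (3|7)=-1; sign (−1)^0·-1^8·-1^3 = -1.
(a,b)_∞: sgn(-47705)=−, sgn(47)=+, so +1.
(a,b)_13: α=4, u≡7; β=10, v≡11 (mod 13); (7|13)=-1, (11|13)=-1; sign (−1)^0·-1^10·-1^4 = +1.
(a,b)_17: α=-2, u≡6; β=-4, v≡8 (mod 17); (6|17)=-1, (8|17)=+1; sign (−1)^0·-1^-4·+1^-2 = +1.
(a,b)_29: α=1, u≡19; β=2, v≡27 (mod 29); (19|29)=-1, (27|29)=-1; sign (−1)^0·-1^2·-1^1 = -1.
(a,b)_47: α=1, u≡11; β=3, v≡16 (mod 47); (11|47)=-1, (16|47)=+1; sign (−1)^1·-1^3·+1^1 = +1.
Ram(-47705, 47) = {2, 5, 7, 29}; no ℚ_2-point on the conic.

[2, 5, 7, 29]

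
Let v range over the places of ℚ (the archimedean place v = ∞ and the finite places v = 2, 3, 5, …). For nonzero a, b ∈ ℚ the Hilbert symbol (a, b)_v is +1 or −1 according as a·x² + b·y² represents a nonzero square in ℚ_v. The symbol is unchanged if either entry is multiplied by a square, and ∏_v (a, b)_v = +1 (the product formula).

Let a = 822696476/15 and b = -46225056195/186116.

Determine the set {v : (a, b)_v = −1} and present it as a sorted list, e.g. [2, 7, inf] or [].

(a, b) ≡ (74865, -1023155) mod (ℚ^×)²; places V = {2, 3, 5, 7, 17, 23, 29, 31, 41, ∞}.
(a,b)_7: α=3, u≡3; β=-1, v≡2 (mod 7); (3|7)=-1, (2|7)=+1; sign (−1)^1·-1^-1·+1^3 = +1.
(a,b)_41: α=0, u≡32; β=1, v≡26 (mod 41); (32|41)=+1, (26|41)=-1; sign (−1)^0·+1^1·-1^0 = +1.
(a,b)_∞: sgn(74865)=+, sgn(-1023155)=−, so +1.
(a,b)_23: α=1, u≡12; β=-1, v≡17 (mod 23); (12|23)=+1, (17|23)=-1; sign (−1)^1·+1^-1·-1^1 = +1.
(a,b)_31: α=1, u≡16; β=3, v≡8 (mod 31); (16|31)=+1, (8|31)=+1; sign (−1)^1·+1^3·+1^1 = -1.
(a,b)_3: α=-1, u≡1; β=2, v≡1 (mod 3); (1|3)=+1, (1|3)=+1; sign (−1)^0·+1^2·+1^-1 = +1.
(a,b)_2: α=2, β=-2; u≡1, v≡5 (mod 8); ε(u)ε(v)=0·0, αω(v)=2·1, βω(u)=-2·0; sum ≡ 0  ⇒  +1.
(a,b)_29: α=2, u≡16; β=2, v≡24 (mod 29); (16|29)=+1, (24|29)=+1; sign (−1)^0·+1^2·+1^2 = +1.
(a,b)_5: α=-1, u≡2; β=1, v≡1 (mod 5); (2|5)=-1, (1|5)=+1; sign (−1)^0·-1^1·+1^-1 = -1.
(a,b)_17: α=0, u≡14; β=-2, v≡14 (mod 17); (14|17)=-1, (14|17)=-1; sign (−1)^0·-1^-2·-1^0 = +1.
(74865, -1023155 / ℚ) ramifies at {5, 31}: a division algebra.

[5, 31]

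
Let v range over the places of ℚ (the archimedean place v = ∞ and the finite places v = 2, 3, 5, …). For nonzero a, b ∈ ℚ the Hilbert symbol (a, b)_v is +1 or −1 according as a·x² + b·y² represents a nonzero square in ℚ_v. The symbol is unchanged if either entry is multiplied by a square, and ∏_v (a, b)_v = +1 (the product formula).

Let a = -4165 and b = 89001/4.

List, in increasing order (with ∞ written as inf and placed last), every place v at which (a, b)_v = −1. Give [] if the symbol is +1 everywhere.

[17, 29]

Mod squares: a ≡ -85, b ≡ 9889. Check v ∈ {∞, 2, 3, 5, 7, 11, 17, 29, 31}.
v=11: a=11^0·(≡4), b=11^1·(≡7) mod 11; (4|11)=+1, (7|11)=-1; (−1)^{0·1·5}·(+1)^1·(-1)^0 = +1.
v=31: a=31^0·(≡20), b=31^1·(≡28) mod 31; (20|31)=+1, (28|31)=+1; (−1)^{0·1·15}·(+1)^1·(+1)^0 = +1.
v=5: a=5^1·(≡2), b=5^0·(≡4) mod 5; (2|5)=-1, (4|5)=+1; (−1)^{1·0·2}·(-1)^0·(+1)^1 = +1.
v=∞: -85 < 0 and 9889 > 0  ⇒  (a,b)_∞ = +1.
v=3: a=3^0·(≡2), b=3^2·(≡1) mod 3; (2|3)=-1, (1|3)=+1; (−1)^{0·2·1}·(-1)^2·(+1)^0 = +1.
v=7: a=7^2·(≡6), b=7^0·(≡6) mod 7; (6|7)=-1, (6|7)=-1; (−1)^{2·0·3}·(-1)^0·(-1)^2 = +1.
v=29: a=29^0·(≡11), b=29^1·(≡6) mod 29; (11|29)=-1, (6|29)=+1; (−1)^{0·1·14}·(-1)^1·(+1)^0 = -1.
v=17: a=17^1·(≡10), b=17^0·(≡10) mod 17; (10|17)=-1, (10|17)=-1; (−1)^{1·0·8}·(-1)^0·(-1)^1 = -1.
v=2: v_2(a)=0, v_2(b)=-2; units ≡ 3, 1 (mod 8); ε·ε+αω+βω = 1·0+0·0+-2·1 ≡ 0  ⇒  (a,b)_2 = +1.
|Ram(-85, 9889)| = 2, even; anisotropic at {17, 29}.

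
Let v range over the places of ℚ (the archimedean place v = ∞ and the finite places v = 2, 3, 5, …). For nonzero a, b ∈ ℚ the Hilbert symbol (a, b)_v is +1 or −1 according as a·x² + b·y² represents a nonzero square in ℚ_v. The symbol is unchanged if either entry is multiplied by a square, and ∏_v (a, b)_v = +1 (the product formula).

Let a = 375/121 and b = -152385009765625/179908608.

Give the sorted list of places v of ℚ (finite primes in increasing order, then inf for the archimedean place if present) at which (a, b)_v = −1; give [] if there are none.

(a, b) ≡ (15, -5187) mod (ℚ^×)²; places V = {2, 3, 5, 7, 11, 13, 19, ∞}.
(a,b)_∞: sgn(15)=+, sgn(-5187)=−, so +1.
(a,b)_7: α=0, u≡2; β=1, v≡4 (mod 7); (2|7)=+1, (4|7)=+1; sign (−1)^0·+1^1·+1^0 = +1.
(a,b)_3: α=1, u≡2; β=-1, v≡2 (mod 3); (2|3)=-1, (2|3)=-1; sign (−1)^1·-1^-1·-1^1 = -1.
(a,b)_5: α=3, u≡3; β=12, v≡2 (mod 5); (3|5)=-1, (2|5)=-1; sign (−1)^0·-1^12·-1^3 = -1.
(a,b)_11: α=-2, u≡1; β=-4, v≡1 (mod 11); (1|11)=+1, (1|11)=+1; sign (−1)^0·+1^-4·+1^-2 = +1.
(a,b)_19: α=0, u≡2; β=3, v≡3 (mod 19); (2|19)=-1, (3|19)=-1; sign (−1)^0·-1^3·-1^0 = -1.
(a,b)_2: α=0, β=-12; u≡7, v≡5 (mod 8); ε(u)ε(v)=1·0, αω(v)=0·1, βω(u)=-12·0; sum ≡ 0  ⇒  +1.
(a,b)_13: α=0, u≡6; β=1, v≡1 (mod 13); (6|13)=-1, (1|13)=+1; sign (−1)^0·-1^1·+1^0 = -1.
(15, -5187 / ℚ) ramifies at {3, 5, 13, 19}: a division algebra.

[3, 5, 13, 19]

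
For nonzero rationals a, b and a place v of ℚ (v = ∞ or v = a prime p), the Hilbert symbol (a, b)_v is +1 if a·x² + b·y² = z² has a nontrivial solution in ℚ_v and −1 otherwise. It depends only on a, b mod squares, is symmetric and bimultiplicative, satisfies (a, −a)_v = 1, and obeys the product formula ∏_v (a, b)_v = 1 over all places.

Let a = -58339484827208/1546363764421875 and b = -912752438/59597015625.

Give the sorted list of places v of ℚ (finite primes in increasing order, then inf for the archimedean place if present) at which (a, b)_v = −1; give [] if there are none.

[19, inf]

Mod squares: a ≡ -6, b ≡ -38. Check v ∈ {∞, 2, 3, 5, 7, 13, 19, 29, 31}.
v=2: v_2(a)=3, v_2(b)=1; units ≡ 5, 5 (mod 8); ε·ε+αω+βω = 0·0+3·1+1·1 ≡ 0  ⇒  (a,b)_2 = +1.
v=31: a=31^-4·(≡14), b=31^-2·(≡30) mod 31; (14|31)=+1, (30|31)=-1; (−1)^{-4·-2·15}·(+1)^-2·(-1)^-4 = +1.
v=3: a=3^-7·(≡1), b=3^-4·(≡1) mod 3; (1|3)=+1, (1|3)=+1; (−1)^{-7·-4·1}·(+1)^-4·(+1)^-7 = +1.
v=19: a=19^2·(≡8), b=19^1·(≡1) mod 19; (8|19)=-1, (1|19)=+1; (−1)^{2·1·9}·(-1)^1·(+1)^2 = -1.
v=∞: -6 < 0 and -38 < 0  ⇒  (a,b)_∞ = -1.
v=29: a=29^4·(≡20), b=29^2·(≡4) mod 29; (20|29)=+1, (4|29)=+1; (−1)^{4·2·14}·(+1)^2·(+1)^4 = +1.
v=5: a=5^-6·(≡4), b=5^-6·(≡3) mod 5; (4|5)=+1, (3|5)=-1; (−1)^{-6·-6·2}·(+1)^-6·(-1)^-6 = +1.
v=7: a=7^-2·(≡2), b=7^-2·(≡4) mod 7; (2|7)=+1, (4|7)=+1; (−1)^{-2·-2·3}·(+1)^-2·(+1)^-2 = +1.
v=13: a=13^4·(≡8), b=13^4·(≡12) mod 13; (8|13)=-1, (12|13)=+1; (−1)^{4·4·6}·(-1)^4·(+1)^4 = +1.
Ram(-6, -38) = {19, ∞}; no ℚ_19-point on the conic.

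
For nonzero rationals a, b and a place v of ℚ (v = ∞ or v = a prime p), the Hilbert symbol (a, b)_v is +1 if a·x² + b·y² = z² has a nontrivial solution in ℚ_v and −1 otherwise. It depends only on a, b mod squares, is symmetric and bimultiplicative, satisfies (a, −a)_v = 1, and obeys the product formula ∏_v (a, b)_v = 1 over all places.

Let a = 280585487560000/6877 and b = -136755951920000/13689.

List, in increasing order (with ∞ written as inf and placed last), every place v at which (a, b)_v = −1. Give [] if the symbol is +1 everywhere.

[7, 17, 19, 31]

Mod squares: a ≡ 7657, b ≡ -4065278. Check v ∈ {∞, 2, 3, 5, 7, 13, 17, 19, 23, 29, 31}.
v=13: a=13^-1·(≡10), b=13^-2·(≡1) mod 13; (10|13)=+1, (1|13)=+1; (−1)^{-1·-2·6}·(+1)^-2·(+1)^-1 = +1.
v=19: a=19^1·(≡5), b=19^1·(≡17) mod 19; (5|19)=+1, (17|19)=+1; (−1)^{1·1·9}·(+1)^1·(+1)^1 = -1.
v=31: a=31^1·(≡13), b=31^1·(≡27) mod 31; (13|31)=-1, (27|31)=-1; (−1)^{1·1·15}·(-1)^1·(-1)^1 = -1.
v=∞: 7657 > 0 and -4065278 < 0  ⇒  (a,b)_∞ = +1.
v=17: a=17^2·(≡12), b=17^1·(≡7) mod 17; (12|17)=-1, (7|17)=-1; (−1)^{2·1·8}·(-1)^1·(-1)^2 = -1.
v=2: v_2(a)=6, v_2(b)=7; units ≡ 1, 1 (mod 8); ε·ε+αω+βω = 0·0+6·0+7·0 ≡ 0  ⇒  (a,b)_2 = +1.
v=23: a=23^-2·(≡5), b=23^0·(≡3) mod 23; (5|23)=-1, (3|23)=+1; (−1)^{-2·0·11}·(-1)^0·(+1)^-2 = +1.
v=5: a=5^4·(≡3), b=5^4·(≡2) mod 5; (3|5)=-1, (2|5)=-1; (−1)^{4·4·2}·(-1)^4·(-1)^4 = +1.
v=3: a=3^0·(≡1), b=3^-4·(≡1) mod 3; (1|3)=+1, (1|3)=+1; (−1)^{0·-4·1}·(+1)^-4·(+1)^0 = +1.
v=29: a=29^2·(≡1), b=29^3·(≡7) mod 29; (1|29)=+1, (7|29)=+1; (−1)^{2·3·14}·(+1)^3·(+1)^2 = +1.
v=7: a=7^2·(≡6), b=7^1·(≡4) mod 7; (6|7)=-1, (4|7)=+1; (−1)^{2·1·3}·(-1)^1·(+1)^2 = -1.
(7657, -4065278 / ℚ) ramifies at {7, 17, 19, 31}: a division algebra.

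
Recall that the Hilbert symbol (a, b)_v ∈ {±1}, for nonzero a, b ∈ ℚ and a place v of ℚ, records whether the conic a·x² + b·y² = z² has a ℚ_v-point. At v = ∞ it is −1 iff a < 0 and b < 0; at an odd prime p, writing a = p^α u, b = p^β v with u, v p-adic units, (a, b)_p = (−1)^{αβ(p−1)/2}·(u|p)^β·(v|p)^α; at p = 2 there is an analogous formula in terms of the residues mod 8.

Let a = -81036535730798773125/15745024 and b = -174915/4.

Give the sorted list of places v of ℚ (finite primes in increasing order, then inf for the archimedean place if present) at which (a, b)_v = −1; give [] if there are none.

(a, b) ≡ (-77, -115) mod (ℚ^×)²; places V = {2, 3, 5, 7, 11, 13, 17, 23, 31, ∞}.
(a,b)_17: α=2, u≡8; β=0, v≡8 (mod 17); (8|17)=+1, (8|17)=+1; sign (−1)^0·+1^0·+1^2 = +1.
(a,b)_3: α=6, u≡1; β=2, v≡2 (mod 3); (1|3)=+1, (2|3)=-1; sign (−1)^0·+1^2·-1^6 = +1.
(a,b)_13: α=4, u≡1; β=2, v≡11 (mod 13); (1|13)=+1, (11|13)=-1; sign (−1)^0·+1^2·-1^4 = +1.
(a,b)_11: α=1, u≡4; β=0, v≡10 (mod 11); (4|11)=+1, (10|11)=-1; sign (−1)^0·+1^0·-1^1 = -1.
(a,b)_2: α=-14, β=-2; u≡3, v≡5 (mod 8); ε(u)ε(v)=1·0, αω(v)=-14·1, βω(u)=-2·1; sum ≡ 0  ⇒  +1.
(a,b)_23: α=4, u≡19; β=1, v≡2 (mod 23); (19|23)=-1, (2|23)=+1; sign (−1)^0·-1^1·+1^4 = -1.
(a,b)_31: α=-2, u≡8; β=0, v≡20 (mod 31); (8|31)=+1, (20|31)=+1; sign (−1)^0·+1^0·+1^-2 = +1.
(a,b)_5: α=4, u≡2; β=1, v≡3 (mod 5); (2|5)=-1, (3|5)=-1; sign (−1)^0·-1^1·-1^4 = -1.
(a,b)_∞: sgn(-77)=−, sgn(-115)=−, so -1.
(a,b)_7: α=1, u≡3; β=0, v≡2 (mod 7); (3|7)=-1, (2|7)=+1; sign (−1)^0·-1^0·+1^1 = +1.
|Ram(-77, -115)| = 4, even; anisotropic at {5, 11, 23, ∞}.

[5, 11, 23, inf]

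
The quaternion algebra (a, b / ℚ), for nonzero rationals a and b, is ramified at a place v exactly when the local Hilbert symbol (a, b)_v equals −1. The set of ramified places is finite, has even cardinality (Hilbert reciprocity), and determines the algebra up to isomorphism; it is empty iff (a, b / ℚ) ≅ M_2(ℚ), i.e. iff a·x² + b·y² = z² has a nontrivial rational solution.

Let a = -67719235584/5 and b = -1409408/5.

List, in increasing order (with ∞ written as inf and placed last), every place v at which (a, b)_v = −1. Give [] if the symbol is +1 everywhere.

[2, 3, 5, 7, 13, inf]

Mod squares: a ≡ -330, b ≡ -910. Check v ∈ {∞, 2, 3, 5, 7, 11, 13}.
v=5: a=5^-1·(≡1), b=5^-1·(≡2) mod 5; (1|5)=+1, (2|5)=-1; (−1)^{-1·-1·2}·(+1)^-1·(-1)^-1 = -1.
v=7: a=7^2·(≡6), b=7^1·(≡5) mod 7; (6|7)=-1, (5|7)=-1; (−1)^{2·1·3}·(-1)^1·(-1)^2 = -1.
v=11: a=11^3·(≡9), b=11^2·(≡9) mod 11; (9|11)=+1, (9|11)=+1; (−1)^{3·2·5}·(+1)^2·(+1)^3 = +1.
v=13: a=13^2·(≡11), b=13^1·(≡6) mod 13; (11|13)=-1, (6|13)=-1; (−1)^{2·1·6}·(-1)^1·(-1)^2 = -1.
v=3: a=3^1·(≡1), b=3^0·(≡2) mod 3; (1|3)=+1, (2|3)=-1; (−1)^{1·0·1}·(+1)^0·(-1)^1 = -1.
v=2: v_2(a)=11, v_2(b)=7; units ≡ 3, 1 (mod 8); ε·ε+αω+βω = 1·0+11·0+7·1 ≡ 1  ⇒  (a,b)_2 = -1.
v=∞: -330 < 0 and -910 < 0  ⇒  (a,b)_∞ = -1.
|Ram(-330, -910)| = 6, even; anisotropic at {2, 3, 5, 7, 13, ∞}.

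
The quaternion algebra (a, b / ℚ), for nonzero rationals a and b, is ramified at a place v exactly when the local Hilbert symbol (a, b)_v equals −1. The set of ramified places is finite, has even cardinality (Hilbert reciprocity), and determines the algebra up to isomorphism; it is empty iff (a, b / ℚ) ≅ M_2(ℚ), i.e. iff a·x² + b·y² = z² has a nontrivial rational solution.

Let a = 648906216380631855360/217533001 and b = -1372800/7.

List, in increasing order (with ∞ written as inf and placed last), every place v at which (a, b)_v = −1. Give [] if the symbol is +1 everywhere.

(a, b) ≡ (65, -6006) mod (ℚ^×)²; places V = {2, 3, 5, 7, 11, 13, 29, 37, 43, ∞}.
(a,b)_29: α=2, u≡24; β=0, v≡21 (mod 29); (24|29)=+1, (21|29)=-1; sign (−1)^0·+1^0·-1^2 = +1.
(a,b)_∞: sgn(65)=+, sgn(-6006)=−, so +1.
(a,b)_7: α=-6, u≡1; β=-1, v≡5 (mod 7); (1|7)=+1, (5|7)=-1; sign (−1)^0·+1^-1·-1^-6 = +1.
(a,b)_3: α=4, u≡2; β=1, v≡2 (mod 3); (2|3)=-1, (2|3)=-1; sign (−1)^0·-1^1·-1^4 = -1.
(a,b)_37: α=2, u≡28; β=0, v≡28 (mod 37); (28|37)=+1, (28|37)=+1; sign (−1)^0·+1^0·+1^2 = +1.
(a,b)_43: α=-2, u≡39; β=0, v≡21 (mod 43); (39|43)=-1, (21|43)=+1; sign (−1)^0·-1^0·+1^-2 = +1.
(a,b)_5: α=1, u≡2; β=2, v≡4 (mod 5); (2|5)=-1, (4|5)=+1; sign (−1)^0·-1^2·+1^1 = +1.
(a,b)_13: α=5, u≡2; β=1, v≡11 (mod 13); (2|13)=-1, (11|13)=-1; sign (−1)^0·-1^1·-1^5 = +1.
(a,b)_2: α=8, β=7; u≡1, v≡5 (mod 8); ε(u)ε(v)=0·0, αω(v)=8·1, βω(u)=7·0; sum ≡ 0  ⇒  +1.
(a,b)_11: α=4, u≡10; β=1, v≡4 (mod 11); (10|11)=-1, (4|11)=+1; sign (−1)^0·-1^1·+1^4 = -1.
(65, -6006 / ℚ) ramifies at {3, 11}: a division algebra.

[3, 11]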